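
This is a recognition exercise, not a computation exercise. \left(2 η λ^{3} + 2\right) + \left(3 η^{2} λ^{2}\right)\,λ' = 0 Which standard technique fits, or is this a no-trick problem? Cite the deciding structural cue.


Best approach: the exact-equation method — the cross partial derivatives of 2 η λ^{3} + 2 and 3 η^{2} λ^{2} agree, so the left side is the total differential of one potential in η and λ.


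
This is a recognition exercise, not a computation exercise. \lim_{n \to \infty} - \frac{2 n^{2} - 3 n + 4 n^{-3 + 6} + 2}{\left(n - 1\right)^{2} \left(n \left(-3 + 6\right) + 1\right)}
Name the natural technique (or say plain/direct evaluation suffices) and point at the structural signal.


Technique: dominant-term comparison — at large n only the top-degree terms survive; compare the leading terms and the limit falls out. Viewed as a single quotient this is an ∞/∞ form — an at-infinity application of l'Hôpital's rule would also resolve it; comparing leading growth reads the answer without differentiating.


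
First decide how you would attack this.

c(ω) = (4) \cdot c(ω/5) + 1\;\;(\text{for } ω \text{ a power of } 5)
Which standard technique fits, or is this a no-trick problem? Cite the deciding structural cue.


Best approach: the master substitution — treat m = log base 5 of ω as the new clock: one recursion step advances m by one while ω scales by 5.


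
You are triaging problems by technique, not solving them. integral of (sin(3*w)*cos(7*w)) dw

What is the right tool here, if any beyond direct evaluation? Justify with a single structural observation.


Method: a trigonometric identity — the identity turns sin(3*w)*cos(7*w) into two lone cosines/sines, each trivially integrable.


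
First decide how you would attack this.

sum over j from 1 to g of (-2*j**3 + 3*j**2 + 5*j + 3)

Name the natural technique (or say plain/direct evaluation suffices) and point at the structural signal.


Best approach: no special technique — this is bookkeeping, not technique: standard formulas for sums of constant-multiple powers of j apply termwise.


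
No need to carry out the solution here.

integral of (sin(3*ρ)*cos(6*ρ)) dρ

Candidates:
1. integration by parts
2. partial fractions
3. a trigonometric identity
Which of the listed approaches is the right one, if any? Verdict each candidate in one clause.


Technique: a trigonometric identity — two sinusoids at different rates multiply in sin(3*ρ)*cos(6*ρ); the product-to-sum identity uncouples them.
- integration by parts: not the fit here: there is no polynomial factor to ladder down — parts can still close the trigonometric product by recursion, though the identity rewrite is the direct route.
- partial fractions: the expression is not a ratio of polynomials that decomposes further.
- a trigonometric identity — applies; the problem has the shape this method handles.


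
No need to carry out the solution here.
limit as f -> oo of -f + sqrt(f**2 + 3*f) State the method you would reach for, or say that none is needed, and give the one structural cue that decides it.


Verdict: conjugate multiplication — both pieces blow up but their difference is finite; the conjugate trick rationalizes sqrt(f**2 + 3*f) - f.


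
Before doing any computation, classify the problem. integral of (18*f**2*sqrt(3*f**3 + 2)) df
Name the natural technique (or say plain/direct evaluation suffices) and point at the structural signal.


Diagnosis: u-substitution — a chain-rule shadow: 18*f**2 alongside a function of 3*f**3 + 2 means u = 3*f**3 + 2 unwinds the composition in one step.


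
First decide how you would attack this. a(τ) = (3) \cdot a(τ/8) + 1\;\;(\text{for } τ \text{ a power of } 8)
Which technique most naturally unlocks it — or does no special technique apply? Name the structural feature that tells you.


Verdict: the master substitution — the argument shrinks by the factor 8, so measure the index on a logarithmic scale and the recursion becomes a shift.


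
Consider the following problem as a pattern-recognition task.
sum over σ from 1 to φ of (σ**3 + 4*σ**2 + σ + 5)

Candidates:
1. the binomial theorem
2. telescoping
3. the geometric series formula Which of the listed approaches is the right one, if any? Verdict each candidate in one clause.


Diagnosis: no special technique — recognize the absence of structure: constant-multiple powers of σ summed plainly, no special method required.
- the binomial theorem: the terms do not reassemble into a binomial power.
- telescoping — the summand is not presented as a shifted difference — a telescoping rewrite may exist, but the displayed structure does not offer one.
- the geometric series formula — no single multiplier carries one term to the next throughout the sum.


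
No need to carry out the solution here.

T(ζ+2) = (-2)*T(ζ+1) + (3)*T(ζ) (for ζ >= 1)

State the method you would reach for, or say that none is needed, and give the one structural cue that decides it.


Technique: the characteristic-root method — constant coefficients and linearity mean the ansatz r^ζ reduces it to solving the characteristic polynomial.


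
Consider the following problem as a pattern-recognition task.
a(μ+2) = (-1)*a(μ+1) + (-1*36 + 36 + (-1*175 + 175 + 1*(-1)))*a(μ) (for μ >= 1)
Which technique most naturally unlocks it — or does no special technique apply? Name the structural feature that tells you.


Technique: the characteristic-root method — because shifting μ leaves the equation's coefficients unchanged, exponential trials reduce it to algebra.


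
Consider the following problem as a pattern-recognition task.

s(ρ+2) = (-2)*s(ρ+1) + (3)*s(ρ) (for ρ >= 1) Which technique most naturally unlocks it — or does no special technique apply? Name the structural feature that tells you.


Diagnosis: the characteristic-root method — fixed numeric weights on consecutive terms and no forcing term added: the root method in its home territory.


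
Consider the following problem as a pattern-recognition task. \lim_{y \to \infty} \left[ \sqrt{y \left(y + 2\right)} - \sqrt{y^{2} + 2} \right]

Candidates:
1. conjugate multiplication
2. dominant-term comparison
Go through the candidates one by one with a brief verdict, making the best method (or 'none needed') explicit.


Best approach: conjugate multiplication — both pieces blow up but their difference is finite; the conjugate trick rationalizes \sqrt{y \left(y + 2\right)} - \sqrt{y^{2} + 2}.
- conjugate multiplication: a fit — the right tool for this form.
- dominant-term comparison — leading-power comparison does not apply to this form.


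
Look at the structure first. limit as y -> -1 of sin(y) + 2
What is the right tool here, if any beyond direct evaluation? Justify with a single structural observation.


Verdict: no special technique — nothing blocks direct substitution at -1: plug in and finish.


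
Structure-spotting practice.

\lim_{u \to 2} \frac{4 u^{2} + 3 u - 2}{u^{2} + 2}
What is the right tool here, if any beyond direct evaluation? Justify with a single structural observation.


Verdict: no special technique — no denominator vanishes and nothing blows up at 2: direct substitution is the whole computation.


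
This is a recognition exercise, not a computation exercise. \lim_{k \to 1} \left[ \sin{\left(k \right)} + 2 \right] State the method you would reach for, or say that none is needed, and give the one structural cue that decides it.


Diagnosis: no special technique — no denominator vanishes and nothing blows up at 1: direct substitution is the whole computation.


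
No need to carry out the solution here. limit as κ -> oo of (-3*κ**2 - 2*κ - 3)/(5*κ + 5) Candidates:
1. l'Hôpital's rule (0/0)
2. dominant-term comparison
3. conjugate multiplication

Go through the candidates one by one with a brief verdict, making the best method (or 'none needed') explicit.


Method: dominant-term comparison — divide by the highest power of κ present: lower-order terms vanish and the dominant ratio remains.
- l'Hôpital's rule (0/0): as a single quotient the expression runs to ∞/∞ at the limit point — an at-infinity form of the rule would apply, though the leading-growth comparison is the direct reading.
- dominant-term comparison — yes — fits the structure here.
- conjugate multiplication — multiplying by a conjugate would not remove any indeterminacy here.


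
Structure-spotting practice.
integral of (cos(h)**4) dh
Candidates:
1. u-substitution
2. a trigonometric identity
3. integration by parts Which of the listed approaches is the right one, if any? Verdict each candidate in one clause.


Best approach: a trigonometric identity — reduce cos(h)**4 with the power-reduction formula and the integral becomes first-degree trigonometry.
- u-substitution — no subexpression of the integrand serves as a whole-integral substitution inner — individual terms may offer their own, but none carries its derivative as a factor of the full integrand; a working change of variable would have to be constructed from outside the expression.
- a trigonometric identity: yes — fits the structure here.
- integration by parts — not the fit here: there is no polynomial factor to ladder down — parts can still close the trigonometric product by recursion, though the identity rewrite is the direct route.


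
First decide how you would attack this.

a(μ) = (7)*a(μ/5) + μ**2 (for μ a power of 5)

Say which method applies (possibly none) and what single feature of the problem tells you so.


Technique: the master substitution — recursion at μ/5 is multiplicative in the index; logarithmic reindexing via μ = 5^m linearizes it.


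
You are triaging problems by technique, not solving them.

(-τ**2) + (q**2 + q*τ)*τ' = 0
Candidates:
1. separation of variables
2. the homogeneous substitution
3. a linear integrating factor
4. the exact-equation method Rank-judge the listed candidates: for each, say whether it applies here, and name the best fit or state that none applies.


Verdict: the homogeneous substitution — the slope's numerator and denominator share total degree; set v = τ/q and the equation drops to separable form. Suitably rearranged — at times with the variables' roles exchanged — this doubles as a Bernoulli equation; the homogeneous reading needs no such setup.
- separation of variables: the two dependences do not factor apart.
- the homogeneous substitution — yes, a natural case for it.
- a linear integrating factor — the unknown enters nonlinearly (through a power, a denominator, or a transcendental function), which the linear integrating-factor recipe cannot absorb as-is — any repair would come from a preliminary substitution, not the factor.
- the exact-equation method: no potential function has this form as its differential, as written.


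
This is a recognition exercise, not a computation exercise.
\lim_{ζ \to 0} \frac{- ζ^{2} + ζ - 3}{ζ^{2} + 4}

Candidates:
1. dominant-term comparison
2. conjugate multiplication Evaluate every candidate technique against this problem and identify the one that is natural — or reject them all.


Technique: no special technique — no vanishing denominator and no indeterminate clash at the point — evaluation is immediate.
- dominant-term comparison: this limit is not decided by comparing polynomial growth at infinity.
- conjugate multiplication — multiplying by a conjugate would not remove any indeterminacy here.


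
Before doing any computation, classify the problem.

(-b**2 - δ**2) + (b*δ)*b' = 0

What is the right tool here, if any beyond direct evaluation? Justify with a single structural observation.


Best approach: the homogeneous substitution — the slope is degree-zero homogeneous: the ratio substitution v = b/δ collapses it. A Bernoulli substitution is a fair alternative on this equation directly; the homogeneous reading takes it as given.


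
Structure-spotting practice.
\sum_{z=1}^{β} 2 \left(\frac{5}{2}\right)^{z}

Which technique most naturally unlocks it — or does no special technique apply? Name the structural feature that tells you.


Method: the geometric series formula — each summand is the previous one scaled by \frac{5}{2}; that constant multiplier is itself the geometric structure.


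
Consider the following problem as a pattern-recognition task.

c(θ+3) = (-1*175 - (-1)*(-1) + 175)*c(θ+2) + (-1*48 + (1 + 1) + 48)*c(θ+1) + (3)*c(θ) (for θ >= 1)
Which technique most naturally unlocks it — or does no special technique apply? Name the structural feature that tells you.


Verdict: the characteristic-root method — try a geometric ansatz r^θ: constant coefficients turn the recurrence into one polynomial equation in r.


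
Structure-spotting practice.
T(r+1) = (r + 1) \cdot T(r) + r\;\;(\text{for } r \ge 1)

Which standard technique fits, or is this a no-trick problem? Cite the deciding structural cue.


Best approach: a summation factor — with the index-dependent coefficient r + 1, dividing by the cumulative product turns the left side into a pure difference.


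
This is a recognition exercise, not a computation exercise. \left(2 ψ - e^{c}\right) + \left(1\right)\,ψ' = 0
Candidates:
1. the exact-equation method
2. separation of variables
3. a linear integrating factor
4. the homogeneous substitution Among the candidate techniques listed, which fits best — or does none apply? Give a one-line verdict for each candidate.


Verdict: a linear integrating factor — arrange it as ψ' + 2·ψ = (the forcing term) and the integrating factor does the rest.
- the exact-equation method: the mixed partial derivatives differ, so the left side is not a total differential.
- separation of variables: the two dependences do not factor apart.
- a linear integrating factor: yes — fits the structure here.
- the homogeneous substitution — rescaling both variables together changes the slope, so no ratio substitution collapses it.


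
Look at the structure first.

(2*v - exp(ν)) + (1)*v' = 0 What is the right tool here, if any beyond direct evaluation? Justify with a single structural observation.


Verdict: a linear integrating factor — first power of v, nonzero forcing: the integrating-factor recipe applies verbatim with p = 2.


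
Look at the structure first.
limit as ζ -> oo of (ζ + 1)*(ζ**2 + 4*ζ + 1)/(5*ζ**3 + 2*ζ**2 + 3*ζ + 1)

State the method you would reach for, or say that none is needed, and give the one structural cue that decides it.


Diagnosis: dominant-term comparison — at large ζ only the top-degree terms survive; compare the leading terms and the limit falls out. Differentiating the expression as a single quotient would eventually settle it as well; matching dominant growth settles it immediately.


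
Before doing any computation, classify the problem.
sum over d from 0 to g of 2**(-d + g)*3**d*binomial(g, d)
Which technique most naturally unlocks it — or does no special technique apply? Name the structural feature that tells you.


Method: the binomial theorem — binomial coefficients against complementary powers of 3 and 2: recognize the binomial expansion and resum.


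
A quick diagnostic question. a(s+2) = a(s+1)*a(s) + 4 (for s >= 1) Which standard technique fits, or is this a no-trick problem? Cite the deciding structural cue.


Verdict: no special technique — this one you iterate or analyze qualitatively: the nonlinearity defeats linear solution methods.


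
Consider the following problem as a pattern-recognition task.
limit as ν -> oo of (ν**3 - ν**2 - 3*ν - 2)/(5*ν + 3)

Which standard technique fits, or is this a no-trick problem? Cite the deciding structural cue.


Method: dominant-term comparison — at large ν only the top-degree terms survive; compare the leading terms and the limit falls out. l'Hôpital's at-infinity variant applies to the expression viewed as a single quotient; the leading-term comparison is the direct route.


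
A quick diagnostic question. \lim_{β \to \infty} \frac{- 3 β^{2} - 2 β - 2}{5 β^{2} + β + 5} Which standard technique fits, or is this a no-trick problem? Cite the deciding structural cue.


Best approach: dominant-term comparison — at large β only the top-degree terms survive; compare the leading terms and the limit falls out. Differentiating the expression as a single quotient would eventually settle it as well; matching dominant growth settles it immediately.


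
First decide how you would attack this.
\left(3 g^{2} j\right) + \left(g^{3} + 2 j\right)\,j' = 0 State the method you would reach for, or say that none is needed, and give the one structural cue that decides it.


Diagnosis: the exact-equation method — the cross partial derivatives of 3 g^{2} j and g^{3} + 2 j agree, so the left side is the total differential of one potential in g and j.


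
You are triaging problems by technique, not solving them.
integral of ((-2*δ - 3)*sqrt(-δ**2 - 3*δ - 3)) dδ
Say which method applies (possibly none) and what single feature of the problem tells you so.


Best approach: u-substitution — the only nontrivial dependence routes through -δ**2 - 3*δ - 3, whose derivative supplies the leftover factor up to a constant multiple — u = -δ**2 - 3*δ - 3 flattens it.


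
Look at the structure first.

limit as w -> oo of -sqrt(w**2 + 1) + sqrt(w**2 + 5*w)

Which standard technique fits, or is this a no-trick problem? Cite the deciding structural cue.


Diagnosis: conjugate multiplication — neither sqrt(w**2 + 5*w) nor sqrt(w**2 + 1) converges alone, so rewrite their difference as a conjugate-rationalized quotient first.


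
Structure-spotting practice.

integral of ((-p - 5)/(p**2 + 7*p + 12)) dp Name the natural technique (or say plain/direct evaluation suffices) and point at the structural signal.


Best approach: partial fractions — a proper rational integrand whose denominator splits into simpler factors — decompose into partial fractions first.


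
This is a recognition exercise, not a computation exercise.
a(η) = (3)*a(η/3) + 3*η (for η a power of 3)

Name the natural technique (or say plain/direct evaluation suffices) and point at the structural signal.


Method: the master substitution — the argument contracts 3-fold per step: reindex η exponentially and solve the linear recurrence in the new index.


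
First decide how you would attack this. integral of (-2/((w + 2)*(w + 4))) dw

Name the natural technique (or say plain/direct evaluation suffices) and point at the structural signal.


Best approach: partial fractions — a proper rational integrand whose denominator splits into simpler factors — decompose into partial fractions first.


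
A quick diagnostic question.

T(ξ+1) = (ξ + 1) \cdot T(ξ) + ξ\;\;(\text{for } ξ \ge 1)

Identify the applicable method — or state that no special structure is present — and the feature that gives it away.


Method: a summation factor — one-term recursion with variable weight ξ + 1 is solved by product normalization, not by root-finding.


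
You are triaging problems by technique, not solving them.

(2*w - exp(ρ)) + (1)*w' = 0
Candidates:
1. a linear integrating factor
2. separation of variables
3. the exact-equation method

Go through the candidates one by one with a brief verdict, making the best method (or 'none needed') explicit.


Best approach: a linear integrating factor — w appears only to the first power with coefficient 2 — the classic integrating-factor setup.
- a linear integrating factor — yes — fits the structure here.
- separation of variables: no division isolates the independent variable from the unknown.
- the exact-equation method — the mixed partial derivatives differ, so the left side is not a total differential.


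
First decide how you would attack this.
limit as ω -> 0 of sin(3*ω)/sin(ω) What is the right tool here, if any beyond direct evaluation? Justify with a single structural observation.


Verdict: l'Hôpital's rule (0/0) — numerator and denominator both vanish at 0 — a genuine 0/0 form, which is exactly when l'Hôpital applies. One could equally expand both pieces locally and compare leading terms; the rule does that in one stroke.


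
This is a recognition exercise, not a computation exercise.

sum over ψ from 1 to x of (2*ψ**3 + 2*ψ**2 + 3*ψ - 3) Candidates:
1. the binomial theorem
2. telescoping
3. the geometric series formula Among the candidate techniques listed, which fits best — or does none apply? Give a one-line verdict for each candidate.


Technique: no special technique — the summand is a plain polynomial in ψ (expanding first if it arrives factored); standard power-sum formulas evaluate it term by term.
- the binomial theorem — the terms lack the binomial-coefficient-weighted complementary-power pattern of an expansion.
- telescoping: as presented, consecutive terms share no shifted copy to cancel against — no rewrite is on display to change that.
- the geometric series formula — there is no constant term-to-term ratio.


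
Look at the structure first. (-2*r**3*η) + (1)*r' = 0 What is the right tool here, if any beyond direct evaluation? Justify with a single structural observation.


Best approach: separation of variables — all dependence on the two variables factors apart, the defining separable shape.


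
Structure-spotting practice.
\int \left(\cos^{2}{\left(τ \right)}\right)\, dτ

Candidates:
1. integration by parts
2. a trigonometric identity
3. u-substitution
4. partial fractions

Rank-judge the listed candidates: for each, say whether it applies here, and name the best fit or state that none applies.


Best approach: a trigonometric identity — the even exponent on \cos^{2}{\left(τ \right)} signals one move: rewrite via cos of the doubled angle.
- integration by parts: not the natural route: no polynomial-kernel product appears — a recursive parts reduction of the trigonometric product exists, but the identity rewrite is direct.
- a trigonometric identity: yes — fits the structure here.
- u-substitution — no subexpression of the integrand serves as a whole-integral substitution inner — individual terms may offer their own, but none carries its derivative as a factor of the full integrand; a working change of variable would have to be constructed from outside the expression.
- partial fractions: there is no rational-function structure to decompose.


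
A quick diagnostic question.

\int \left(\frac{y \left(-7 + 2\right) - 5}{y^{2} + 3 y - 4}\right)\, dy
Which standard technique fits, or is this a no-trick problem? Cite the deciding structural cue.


Technique: partial fractions — the factorization of y^{2} + 3 y - 4 is the whole battle; after it, each term is a table integral.


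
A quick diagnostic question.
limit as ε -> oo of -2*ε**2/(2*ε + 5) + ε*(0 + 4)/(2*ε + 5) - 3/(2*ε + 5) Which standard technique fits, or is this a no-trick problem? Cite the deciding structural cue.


Method: dominant-term comparison — divide by the highest power of ε present: lower-order terms vanish and the dominant ratio remains. Viewed as a single quotient this is an ∞/∞ form — an at-infinity application of l'Hôpital's rule would also resolve it; comparing leading growth reads the answer without differentiating.


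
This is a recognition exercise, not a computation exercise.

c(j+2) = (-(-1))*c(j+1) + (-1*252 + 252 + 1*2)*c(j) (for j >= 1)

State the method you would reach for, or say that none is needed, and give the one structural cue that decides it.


Technique: the characteristic-root method — every coefficient is a fixed number and the forcing is zero — substitute r^j and read off the root equation.


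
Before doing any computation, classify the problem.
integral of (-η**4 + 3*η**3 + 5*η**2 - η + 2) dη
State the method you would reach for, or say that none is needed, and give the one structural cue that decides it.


Best approach: no special technique — the integrand is a sum of constant multiples of powers of η — integrate term by term.


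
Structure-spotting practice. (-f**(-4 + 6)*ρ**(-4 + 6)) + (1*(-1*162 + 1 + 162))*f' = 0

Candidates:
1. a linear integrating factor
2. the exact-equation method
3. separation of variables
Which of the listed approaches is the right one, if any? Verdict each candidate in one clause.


Diagnosis: separation of variables — a product of single-variable factors, ρ**(-4 + 6) and f**(-4 + 6) — the textbook separable form.
- a linear integrating factor — a nonlinear term in the unknown puts this outside the integrating-factor template.
- the exact-equation method: no potential function has this form as its differential, as written.
- separation of variables — yes — fits the structure here.


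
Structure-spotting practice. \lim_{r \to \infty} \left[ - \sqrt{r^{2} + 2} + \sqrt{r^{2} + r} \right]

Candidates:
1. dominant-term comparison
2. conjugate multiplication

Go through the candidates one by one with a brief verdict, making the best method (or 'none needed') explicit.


Method: conjugate multiplication — infinity minus infinity with a radical in play — multiply by the conjugate so the divergences of \sqrt{r^{2} + r} and \sqrt{r^{2} + 2} annihilate.
- dominant-term comparison — no dominant power emerges to decide the limit by degree comparison.
- conjugate multiplication — yes — fits the structure here.


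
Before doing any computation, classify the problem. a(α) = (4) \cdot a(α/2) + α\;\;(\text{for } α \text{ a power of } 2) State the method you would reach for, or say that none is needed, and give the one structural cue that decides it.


Method: the master substitution — the argument shrinks by the factor 2, so measure the index on a logarithmic scale and the recursion becomes a shift.


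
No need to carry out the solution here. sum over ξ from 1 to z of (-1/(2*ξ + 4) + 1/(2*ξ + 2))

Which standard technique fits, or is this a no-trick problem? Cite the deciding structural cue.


Method: telescoping — each term adds 1/(2*ξ + 2) and subtracts the same expression advanced one index; that subtracted piece cancels against the next term's added copy — only the boundary terms survive.


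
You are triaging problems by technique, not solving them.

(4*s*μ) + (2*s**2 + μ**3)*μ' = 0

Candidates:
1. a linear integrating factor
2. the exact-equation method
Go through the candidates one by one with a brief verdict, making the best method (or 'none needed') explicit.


Best approach: the exact-equation method — the compatibility test passes: the μ-derivative of 4*s*μ matches the s-derivative of 2*s**2 + μ**3, so integrate a potential.
- a linear integrating factor: a nonlinear term in the unknown puts this outside the integrating-factor template.
- the exact-equation method: applies; the problem has the shape this method handles.


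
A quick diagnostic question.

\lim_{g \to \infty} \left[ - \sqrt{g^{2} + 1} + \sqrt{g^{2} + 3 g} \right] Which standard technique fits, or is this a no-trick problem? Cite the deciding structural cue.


Technique: conjugate multiplication — turning the difference into a conjugate-rationalized ratio makes the limit readable.


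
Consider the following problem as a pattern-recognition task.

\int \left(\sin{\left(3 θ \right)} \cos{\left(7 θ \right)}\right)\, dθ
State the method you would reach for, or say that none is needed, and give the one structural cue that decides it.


Technique: a trigonometric identity — two sinusoids at different rates multiply in \sin{\left(3 θ \right)} \cos{\left(7 θ \right)}; the product-to-sum identity uncouples them.


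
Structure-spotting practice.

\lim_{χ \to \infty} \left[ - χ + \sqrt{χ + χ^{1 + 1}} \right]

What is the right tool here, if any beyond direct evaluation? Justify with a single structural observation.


Diagnosis: conjugate multiplication — divergence minus divergence hides a finite answer — expose it by pairing \sqrt{χ + χ^{1 + 1}} - χ with its conjugate.


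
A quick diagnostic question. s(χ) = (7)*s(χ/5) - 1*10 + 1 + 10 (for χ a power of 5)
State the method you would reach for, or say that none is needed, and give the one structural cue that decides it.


Technique: the master substitution — divide-the-index recursion (χ/5 inside the call) straightens out once the index is rewritten as 5^m.


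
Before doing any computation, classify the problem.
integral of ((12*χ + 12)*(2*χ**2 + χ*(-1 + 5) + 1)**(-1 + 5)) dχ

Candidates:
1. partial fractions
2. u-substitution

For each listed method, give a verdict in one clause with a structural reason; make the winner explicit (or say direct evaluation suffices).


Method: u-substitution — 12*χ + 12 matches the derivative of (2*χ**2 + χ*(-1 + 5) + 1) up to a constant; with u = (2*χ**2 + χ*(-1 + 5) + 1) the whole integrand folds into a function of u alone. Nothing stops a full expansion here — the substitution simply spares the algebra.
- partial fractions: the expression is not a ratio of polynomials that decomposes further.
- u-substitution: yes — fits the structure here.


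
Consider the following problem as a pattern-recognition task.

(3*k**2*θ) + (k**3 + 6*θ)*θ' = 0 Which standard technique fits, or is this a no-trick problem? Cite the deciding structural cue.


Verdict: the exact-equation method — the cross partial derivatives of 3*k**2*θ and k**3 + 6*θ agree, so the left side is the total differential of one potential in k and θ.


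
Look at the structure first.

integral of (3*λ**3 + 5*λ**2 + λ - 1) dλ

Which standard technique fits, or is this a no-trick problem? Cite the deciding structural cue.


Best approach: no special technique — a term-by-term power-rule job in λ; no substitution or rearrangement earns its keep here.


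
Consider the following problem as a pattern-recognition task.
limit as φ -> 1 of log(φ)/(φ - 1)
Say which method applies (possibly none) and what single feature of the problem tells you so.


Best approach: l'Hôpital's rule (0/0) — numerator and denominator both vanish at 1 — a genuine 0/0 form, which is exactly when l'Hôpital applies. One could equally expand both pieces locally and compare leading terms; the rule does that in one stroke.


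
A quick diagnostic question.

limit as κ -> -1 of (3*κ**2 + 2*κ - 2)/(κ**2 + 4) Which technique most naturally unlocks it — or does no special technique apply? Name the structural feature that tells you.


Diagnosis: no special technique — the function is continuous at -1; evaluation is itself the limit, no machinery required.


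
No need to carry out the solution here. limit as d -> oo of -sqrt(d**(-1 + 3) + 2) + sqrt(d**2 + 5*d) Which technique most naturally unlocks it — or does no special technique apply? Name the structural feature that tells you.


Verdict: conjugate multiplication — the difference sqrt(d**2 + 5*d) - sqrt(d**(-1 + 3) + 2) is an ∞ − ∞ stalemate; its conjugate partner breaks the tie.


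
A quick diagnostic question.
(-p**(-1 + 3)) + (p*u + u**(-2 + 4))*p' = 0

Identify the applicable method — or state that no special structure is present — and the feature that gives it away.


Method: the homogeneous substitution — the slope's numerator and denominator have matching total degree, so it depends only on p/u and the ratio substitution collapses it. Suitably rearranged — at times with the variables' roles exchanged — this doubles as a Bernoulli equation; the homogeneous reading needs no such setup.


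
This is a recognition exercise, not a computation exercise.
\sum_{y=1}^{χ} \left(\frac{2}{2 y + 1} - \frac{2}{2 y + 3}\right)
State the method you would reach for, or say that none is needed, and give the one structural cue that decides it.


Best approach: telescoping — this sum is a zipper: each term contributes \frac{2}{2 y + 1} and removes the next index's value, which the following term puts back, closing term by term.


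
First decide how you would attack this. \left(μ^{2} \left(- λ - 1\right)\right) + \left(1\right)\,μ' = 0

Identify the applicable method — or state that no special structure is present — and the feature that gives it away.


Diagnosis: separation of variables — one side of the product carries the independent variable, the other the unknown — the textbook separation shape.


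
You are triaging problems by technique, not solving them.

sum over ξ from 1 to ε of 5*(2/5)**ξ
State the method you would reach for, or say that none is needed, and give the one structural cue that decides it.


Technique: the geometric series formula — each summand is the previous one scaled by 2/5; that constant multiplier is itself the geometric structure.


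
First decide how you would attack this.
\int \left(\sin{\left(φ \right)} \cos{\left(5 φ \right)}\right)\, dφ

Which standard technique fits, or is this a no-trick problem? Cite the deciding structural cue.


Technique: a trigonometric identity — two different frequencies multiply in \sin{\left(φ \right)} \cos{\left(5 φ \right)}; the product-to-sum formula separates them.


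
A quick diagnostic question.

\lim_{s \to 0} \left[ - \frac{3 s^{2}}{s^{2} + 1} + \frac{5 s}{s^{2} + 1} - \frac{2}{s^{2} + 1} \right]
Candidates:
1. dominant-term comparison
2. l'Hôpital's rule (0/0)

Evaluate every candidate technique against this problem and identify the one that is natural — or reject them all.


Technique: no special technique — the expression is continuous at 0 — substitute and evaluate; no indeterminate form appears.
- dominant-term comparison — leading-power comparison does not apply to this form.
- l'Hôpital's rule (0/0) — substituting the point produces a determinate value, not a 0 over 0 clash.


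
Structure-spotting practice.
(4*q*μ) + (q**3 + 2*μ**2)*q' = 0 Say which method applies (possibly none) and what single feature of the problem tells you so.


Technique: the exact-equation method — the mixed-partials test passes for 4*q*μ and q**3 + 2*μ**2, so a potential function exists as presented.


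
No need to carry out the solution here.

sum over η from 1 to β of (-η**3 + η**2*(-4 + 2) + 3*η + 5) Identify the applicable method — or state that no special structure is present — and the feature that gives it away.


Method: no special technique — no cancellation, no constant ratio, no binomial weights — just polynomial terms summed directly.


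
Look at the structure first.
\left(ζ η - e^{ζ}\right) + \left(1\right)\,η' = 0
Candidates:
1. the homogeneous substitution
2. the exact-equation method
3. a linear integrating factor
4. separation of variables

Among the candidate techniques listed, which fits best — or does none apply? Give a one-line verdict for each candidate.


Method: a linear integrating factor — linear in the unknown with genuine forcing: multiply through by the exponential of the integrated coefficient and the left side closes into one derivative.
- the homogeneous substitution — the ratio of the variables does not determine the slope.
- the exact-equation method — the mixed partial derivatives differ, so the left side is not a total differential.
- a linear integrating factor — a fit — the right tool for this form.
- separation of variables: no algebra isolates the independent variable on one side and the unknown on the other.


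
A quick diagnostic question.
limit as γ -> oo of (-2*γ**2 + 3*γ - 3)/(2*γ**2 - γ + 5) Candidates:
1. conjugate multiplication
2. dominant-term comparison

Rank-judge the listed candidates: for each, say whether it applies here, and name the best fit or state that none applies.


Verdict: dominant-term comparison — divide by the highest power of γ present: lower-order terms vanish and the dominant ratio remains.
- conjugate multiplication — there is no infinity-minus-infinity radical difference to rationalize.
- dominant-term comparison — applicable, and directly so.


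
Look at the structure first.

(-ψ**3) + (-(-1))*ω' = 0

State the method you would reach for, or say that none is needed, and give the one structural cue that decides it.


Best approach: no special technique — solved for the derivative, ω never appears on the right — this is a direct integration in ψ, not a differential-equations problem at heart.


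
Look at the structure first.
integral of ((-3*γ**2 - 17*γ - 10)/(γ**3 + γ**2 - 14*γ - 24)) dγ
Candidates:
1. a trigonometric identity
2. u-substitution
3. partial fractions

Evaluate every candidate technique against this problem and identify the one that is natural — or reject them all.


Best approach: partial fractions — a proper rational integrand over the factorable γ**3 + γ**2 - 14*γ - 24: partial fractions reduce it to elementary pieces.
- a trigonometric identity: there is no trigonometric structure at all — the integrand carries no sine or cosine to rewrite.
- u-substitution — no subexpression of the integrand pairs with its own derivative as a factor — individual terms may offer their own substitutions, but any change of variable covering the whole integral would have to be constructed from outside the expression.
- partial fractions — yes — fits the structure here.


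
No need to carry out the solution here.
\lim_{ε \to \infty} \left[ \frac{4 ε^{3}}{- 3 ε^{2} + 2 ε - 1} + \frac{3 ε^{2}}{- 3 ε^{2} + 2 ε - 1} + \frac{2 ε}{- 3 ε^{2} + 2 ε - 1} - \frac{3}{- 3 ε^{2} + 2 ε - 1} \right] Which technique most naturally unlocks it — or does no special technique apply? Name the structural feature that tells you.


Best approach: dominant-term comparison — at large ε only the top-degree terms survive; compare the leading terms and the limit falls out. l'Hôpital's at-infinity variant applies to the expression viewed as a single quotient; the leading-term comparison is the direct route.


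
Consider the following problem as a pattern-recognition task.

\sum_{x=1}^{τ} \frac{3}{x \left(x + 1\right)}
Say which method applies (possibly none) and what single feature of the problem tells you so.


Technique: telescoping — split \frac{3}{x \left(x + 1\right)} by partial fractions and the pieces are one function at shifted arguments — interior terms cancel.


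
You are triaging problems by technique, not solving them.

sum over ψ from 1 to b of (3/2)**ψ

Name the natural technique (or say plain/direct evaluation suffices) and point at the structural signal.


Method: the geometric series formula — consecutive terms stand in a fixed index-free ratio — the geometric sum formula closes it.


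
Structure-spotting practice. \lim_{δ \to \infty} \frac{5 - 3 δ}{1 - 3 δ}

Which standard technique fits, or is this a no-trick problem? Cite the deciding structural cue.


Best approach: dominant-term comparison — growth-rate triage: the leading powers of δ decide the limit, everything else is noise. As a single quotient, the ∞/∞ shape would yield to repeated differentiation as well — the growth comparison gets there in one look.


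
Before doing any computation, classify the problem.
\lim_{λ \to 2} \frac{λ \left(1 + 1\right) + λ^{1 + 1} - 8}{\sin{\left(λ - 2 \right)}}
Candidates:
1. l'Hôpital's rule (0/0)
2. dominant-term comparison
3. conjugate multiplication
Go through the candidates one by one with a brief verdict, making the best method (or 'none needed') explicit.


Best approach: l'Hôpital's rule (0/0) — the 0/0 form at 2 is the signature situation for l'Hôpital's rule. Expanding numerator and denominator to first order gives the same value — the rule automates exactly that.
- l'Hôpital's rule (0/0) — yes — fits the structure here.
- dominant-term comparison: no ranking of term growth rates resolves the limit here.
- conjugate multiplication: multiplying by a conjugate would not remove any indeterminacy here.
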